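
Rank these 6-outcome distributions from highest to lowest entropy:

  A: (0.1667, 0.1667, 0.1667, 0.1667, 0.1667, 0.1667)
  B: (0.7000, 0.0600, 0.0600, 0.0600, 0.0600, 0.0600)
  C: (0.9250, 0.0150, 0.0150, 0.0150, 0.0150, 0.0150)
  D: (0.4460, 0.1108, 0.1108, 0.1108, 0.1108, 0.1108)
A > D > B > C

Key insight: Entropy is maximized by uniform distributions and minimized by concentrated distributions.

Entropies:
  H(A) = 2.5850 bits
  H(B) = 1.5779 bits
  H(C) = 0.5585 bits
  H(D) = 2.2779 bits

Ranking: A > D > B > C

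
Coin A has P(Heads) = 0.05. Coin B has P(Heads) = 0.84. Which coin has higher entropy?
B

For binary distributions, entropy is maximized at p=0.5 and decreases as p moves toward 0 or 1.

H(A) = H(0.05) = 0.2864 bits
H(B) = H(0.84) = 0.6343 bits

Distribution B (p=0.84) is closer to uniform (p=0.5), so it has higher entropy.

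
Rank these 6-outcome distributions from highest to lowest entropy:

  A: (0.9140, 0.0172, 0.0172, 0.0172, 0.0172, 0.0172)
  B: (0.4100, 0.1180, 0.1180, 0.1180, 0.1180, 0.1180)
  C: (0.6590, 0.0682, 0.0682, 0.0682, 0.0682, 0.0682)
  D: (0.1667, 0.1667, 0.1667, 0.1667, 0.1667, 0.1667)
D > B > C > A

Key insight: Entropy is maximized by uniform distributions and minimized by concentrated distributions.

Entropies:
  H(A) = 0.6227 bits
  H(B) = 2.3464 bits
  H(C) = 1.7175 bits
  H(D) = 2.5850 bits

Ranking: D > B > C > A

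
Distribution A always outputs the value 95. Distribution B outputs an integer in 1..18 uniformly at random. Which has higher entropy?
B

A is deterministic, so H(A) = 0. B is uniform over 18 outcomes, so H(B) = log₂(18) = 4.170 bits. Any distribution with genuine randomness has higher entropy than a deterministic one.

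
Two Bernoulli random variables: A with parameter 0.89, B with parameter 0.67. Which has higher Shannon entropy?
B

For binary distributions, entropy is maximized at p=0.5 and decreases as p moves toward 0 or 1.

H(A) = H(0.89) = 0.4999 bits
H(B) = H(0.67) = 0.9149 bits

Distribution B (p=0.67) is closer to uniform (p=0.5), so it has higher entropy.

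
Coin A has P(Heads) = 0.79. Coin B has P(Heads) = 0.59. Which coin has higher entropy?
B

For binary distributions, entropy is maximized at p=0.5 and decreases as p moves toward 0 or 1.

H(A) = H(0.79) = 0.7415 bits
H(B) = H(0.59) = 0.9765 bits

Distribution B (p=0.59) is closer to uniform (p=0.5), so it has higher entropy.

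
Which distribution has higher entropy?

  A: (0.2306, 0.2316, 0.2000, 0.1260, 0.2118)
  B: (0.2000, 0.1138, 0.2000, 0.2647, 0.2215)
A

Both distributions are close to uniform, making this a harder comparison.

H(A) = 2.2920 bits
H(B) = 2.2748 bits

The distribution closer to uniform has higher entropy.
Answer: A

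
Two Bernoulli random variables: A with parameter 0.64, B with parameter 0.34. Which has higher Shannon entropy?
A

For binary distributions, entropy is maximized at p=0.5 and decreases as p moves toward 0 or 1.

H(A) = H(0.64) = 0.9427 bits
H(B) = H(0.34) = 0.9248 bits

Distribution A (p=0.64) is closer to uniform (p=0.5), so it has higher entropy.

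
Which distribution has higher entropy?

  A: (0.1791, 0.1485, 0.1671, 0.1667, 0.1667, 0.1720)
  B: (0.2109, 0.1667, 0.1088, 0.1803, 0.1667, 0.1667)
A

Both distributions are close to uniform, making this a harder comparison.

H(A) = 2.5827 bits
H(B) = 2.5598 bits

The distribution closer to uniform has higher entropy.
Answer: A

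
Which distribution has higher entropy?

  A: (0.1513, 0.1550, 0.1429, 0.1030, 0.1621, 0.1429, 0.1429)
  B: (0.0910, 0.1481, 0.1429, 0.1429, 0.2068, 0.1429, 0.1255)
A

Both distributions are close to uniform, making this a harder comparison.

H(A) = 2.7956 bits
H(B) = 2.7719 bits

The distribution closer to uniform has higher entropy.
Answer: A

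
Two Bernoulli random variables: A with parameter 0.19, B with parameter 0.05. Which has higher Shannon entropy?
A

For binary distributions, entropy is maximized at p=0.5 and decreases as p moves toward 0 or 1.

H(A) = H(0.19) = 0.7015 bits
H(B) = H(0.05) = 0.2864 bits

Distribution A (p=0.19) is closer to uniform (p=0.5), so it has higher entropy.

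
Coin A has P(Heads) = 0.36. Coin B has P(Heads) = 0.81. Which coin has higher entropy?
A

For binary distributions, entropy is maximized at p=0.5 and decreases as p moves toward 0 or 1.

H(A) = H(0.36) = 0.9427 bits
H(B) = H(0.81) = 0.7015 bits

Distribution A (p=0.36) is closer to uniform (p=0.5), so it has higher entropy.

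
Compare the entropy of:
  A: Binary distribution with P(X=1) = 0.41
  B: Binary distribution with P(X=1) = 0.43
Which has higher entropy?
B

For binary distributions, entropy is maximized at p=0.5 and decreases as p moves toward 0 or 1.

H(A) = H(0.41) = 0.9765 bits
H(B) = H(0.43) = 0.9858 bits

Distribution B (p=0.43) is closer to uniform (p=0.5), so it has higher entropy.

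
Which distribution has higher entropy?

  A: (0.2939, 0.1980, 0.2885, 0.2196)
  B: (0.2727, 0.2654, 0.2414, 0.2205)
B

Both distributions are close to uniform, making this a harder comparison.

H(A) = 1.9795 bits
H(B) = 1.9951 bits

The distribution closer to uniform has higher entropy.
Answer: B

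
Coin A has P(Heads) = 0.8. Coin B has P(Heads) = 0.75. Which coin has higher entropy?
B

For binary distributions, entropy is maximized at p=0.5 and decreases as p moves toward 0 or 1.

H(A) = H(0.8) = 0.7219 bits
H(B) = H(0.75) = 0.8113 bits

Distribution B (p=0.75) is closer to uniform (p=0.5), so it has higher entropy.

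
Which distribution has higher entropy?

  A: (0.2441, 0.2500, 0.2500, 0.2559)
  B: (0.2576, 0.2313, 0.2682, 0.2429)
A

Both distributions are close to uniform, making this a harder comparison.

H(A) = 1.9998 bits
H(B) = 1.9977 bits

The distribution closer to uniform has higher entropy.
Answer: A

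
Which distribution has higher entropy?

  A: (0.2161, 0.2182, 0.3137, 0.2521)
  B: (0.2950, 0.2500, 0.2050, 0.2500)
B

Both distributions are close to uniform, making this a harder comparison.

H(A) = 1.9826 bits
H(B) = 1.9883 bits

The distribution closer to uniform has higher entropy.
Answer: B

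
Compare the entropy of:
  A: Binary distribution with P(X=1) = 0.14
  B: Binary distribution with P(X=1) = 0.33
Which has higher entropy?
B

For binary distributions, entropy is maximized at p=0.5 and decreases as p moves toward 0 or 1.

H(A) = H(0.14) = 0.5842 bits
H(B) = H(0.33) = 0.9149 bits

Distribution B (p=0.33) is closer to uniform (p=0.5), so it has higher entropy.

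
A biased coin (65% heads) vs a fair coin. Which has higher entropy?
Fair coin

The fair coin is uniform (p=0.5), maximizing binary entropy at 1 bit. The biased coin has H(0.65) ≈ 0.934 bits — its outcome is more predictable, so its entropy is lower.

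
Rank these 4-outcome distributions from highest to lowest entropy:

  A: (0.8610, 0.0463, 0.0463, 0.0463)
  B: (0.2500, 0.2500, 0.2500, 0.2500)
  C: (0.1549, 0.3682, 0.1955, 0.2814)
B > C > A

Key insight: Entropy is maximized by uniform distributions and minimized by concentrated distributions.

- Uniform distributions have maximum entropy log₂(4) = 2.0000 bits
- The more "peaked" or concentrated a distribution, the lower its entropy

Entropies:
  H(A) = 0.8019 bits
  H(B) = 2.0000 bits
  H(C) = 1.9226 bits

Ranking: B > C > A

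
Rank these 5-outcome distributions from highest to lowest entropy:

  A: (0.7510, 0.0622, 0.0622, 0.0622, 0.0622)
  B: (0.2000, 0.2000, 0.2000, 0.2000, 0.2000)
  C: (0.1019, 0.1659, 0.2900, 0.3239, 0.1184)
B > C > A

Key insight: Entropy is maximized by uniform distributions and minimized by concentrated distributions.

- Uniform distributions have maximum entropy log₂(5) = 2.3219 bits
- The more "peaked" or concentrated a distribution, the lower its entropy

Entropies:
  H(A) = 1.3077 bits
  H(B) = 2.3219 bits
  H(C) = 2.1747 bits

Ranking: B > C > A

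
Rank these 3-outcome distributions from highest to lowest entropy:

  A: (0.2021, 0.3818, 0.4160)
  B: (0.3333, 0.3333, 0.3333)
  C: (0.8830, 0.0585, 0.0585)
B > A > C

Key insight: Entropy is maximized by uniform distributions and minimized by concentrated distributions.

- Uniform distributions have maximum entropy log₂(3) = 1.5850 bits
- The more "peaked" or concentrated a distribution, the lower its entropy

Entropies:
  H(A) = 1.5230 bits
  H(B) = 1.5850 bits
  H(C) = 0.6377 bits

Ranking: B > A > C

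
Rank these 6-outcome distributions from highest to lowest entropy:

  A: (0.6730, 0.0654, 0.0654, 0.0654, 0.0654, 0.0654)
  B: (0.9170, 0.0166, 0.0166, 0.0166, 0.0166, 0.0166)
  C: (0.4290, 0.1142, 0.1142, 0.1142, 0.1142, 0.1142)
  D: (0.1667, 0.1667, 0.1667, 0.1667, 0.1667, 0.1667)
D > C > A > B

Key insight: Entropy is maximized by uniform distributions and minimized by concentrated distributions.

Entropies:
  H(A) = 1.6711 bits
  H(B) = 0.6054 bits
  H(C) = 2.3112 bits
  H(D) = 2.5850 bits

Ranking: D > C > A > B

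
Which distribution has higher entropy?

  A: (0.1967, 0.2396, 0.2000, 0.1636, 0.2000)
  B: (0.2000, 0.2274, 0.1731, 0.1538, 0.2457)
A

Both distributions are close to uniform, making this a harder comparison.

H(A) = 2.3115 bits
H(B) = 2.3012 bits

The distribution closer to uniform has higher entropy.
Answer: A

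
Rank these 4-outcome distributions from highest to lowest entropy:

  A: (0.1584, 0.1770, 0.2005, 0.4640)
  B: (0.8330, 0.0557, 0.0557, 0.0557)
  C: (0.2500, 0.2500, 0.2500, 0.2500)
C > A > B

Key insight: Entropy is maximized by uniform distributions and minimized by concentrated distributions.

- Uniform distributions have maximum entropy log₂(4) = 2.0000 bits
- The more "peaked" or concentrated a distribution, the lower its entropy

Entropies:
  H(A) = 1.8422 bits
  H(B) = 0.9155 bits
  H(C) = 2.0000 bits

Ranking: C > A > B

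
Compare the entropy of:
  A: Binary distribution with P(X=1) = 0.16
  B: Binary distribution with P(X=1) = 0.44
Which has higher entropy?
B

For binary distributions, entropy is maximized at p=0.5 and decreases as p moves toward 0 or 1.

H(A) = H(0.16) = 0.6343 bits
H(B) = H(0.44) = 0.9896 bits

Distribution B (p=0.44) is closer to uniform (p=0.5), so it has higher entropy.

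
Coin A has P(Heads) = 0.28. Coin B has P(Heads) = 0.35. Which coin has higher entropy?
B

For binary distributions, entropy is maximized at p=0.5 and decreases as p moves toward 0 or 1.

H(A) = H(0.28) = 0.8555 bits
H(B) = H(0.35) = 0.9341 bits

Distribution B (p=0.35) is closer to uniform (p=0.5), so it has higher entropy.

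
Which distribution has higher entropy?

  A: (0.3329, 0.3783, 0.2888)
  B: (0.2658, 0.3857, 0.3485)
A

Both distributions are close to uniform, making this a harder comparison.

H(A) = 1.5763 bits
H(B) = 1.5682 bits

The distribution closer to uniform has higher entropy.
Answer: A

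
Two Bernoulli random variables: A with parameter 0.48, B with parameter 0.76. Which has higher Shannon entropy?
A

For binary distributions, entropy is maximized at p=0.5 and decreases as p moves toward 0 or 1.

H(A) = H(0.48) = 0.9988 bits
H(B) = H(0.76) = 0.7950 bits

Distribution A (p=0.48) is closer to uniform (p=0.5), so it has higher entropy.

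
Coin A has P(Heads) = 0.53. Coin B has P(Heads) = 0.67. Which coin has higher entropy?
A

For binary distributions, entropy is maximized at p=0.5 and decreases as p moves toward 0 or 1.

H(A) = H(0.53) = 0.9974 bits
H(B) = H(0.67) = 0.9149 bits

Distribution A (p=0.53) is closer to uniform (p=0.5), so it has higher entropy.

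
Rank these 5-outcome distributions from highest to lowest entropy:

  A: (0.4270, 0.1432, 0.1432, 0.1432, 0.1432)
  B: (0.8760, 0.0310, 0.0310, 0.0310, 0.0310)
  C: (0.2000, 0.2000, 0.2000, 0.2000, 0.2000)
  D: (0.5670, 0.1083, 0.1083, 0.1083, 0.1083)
C > A > D > B

Key insight: Entropy is maximized by uniform distributions and minimized by concentrated distributions.

Entropies:
  H(A) = 2.1306 bits
  H(B) = 0.7888 bits
  H(C) = 2.3219 bits
  H(D) = 1.8530 bits

Ranking: C > A > D > B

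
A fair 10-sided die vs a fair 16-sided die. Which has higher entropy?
16-sided die

Both are uniform distributions; for uniform over n outcomes, H = log₂(n). H(10-sided) = log₂(10) = 3.322 bits and H(16-sided) = log₂(16) = 4.000 bits. More outcomes in a uniform distribution means higher entropy.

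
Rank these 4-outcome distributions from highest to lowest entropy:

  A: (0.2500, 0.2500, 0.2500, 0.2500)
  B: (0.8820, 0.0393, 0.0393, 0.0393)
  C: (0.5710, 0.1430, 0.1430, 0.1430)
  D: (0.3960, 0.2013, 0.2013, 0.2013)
A > D > C > B

Key insight: Entropy is maximized by uniform distributions and minimized by concentrated distributions.

Entropies:
  H(A) = 2.0000 bits
  H(B) = 0.7106 bits
  H(C) = 1.6654 bits
  H(D) = 1.9259 bits

Ranking: A > D > C > B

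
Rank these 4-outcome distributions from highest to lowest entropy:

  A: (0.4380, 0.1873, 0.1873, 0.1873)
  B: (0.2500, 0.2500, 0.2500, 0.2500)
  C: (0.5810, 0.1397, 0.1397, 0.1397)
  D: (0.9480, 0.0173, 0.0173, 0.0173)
B > A > C > D

Key insight: Entropy is maximized by uniform distributions and minimized by concentrated distributions.

Entropies:
  H(A) = 1.8796 bits
  H(B) = 2.0000 bits
  H(C) = 1.6451 bits
  H(D) = 0.3773 bits

Ranking: B > A > C > D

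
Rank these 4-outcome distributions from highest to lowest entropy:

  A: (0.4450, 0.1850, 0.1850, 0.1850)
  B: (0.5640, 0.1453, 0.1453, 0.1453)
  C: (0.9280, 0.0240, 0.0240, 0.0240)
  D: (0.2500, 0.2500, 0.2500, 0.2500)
D > A > B > C

Key insight: Entropy is maximized by uniform distributions and minimized by concentrated distributions.

Entropies:
  H(A) = 1.8709 bits
  H(B) = 1.6792 bits
  H(C) = 0.4875 bits
  H(D) = 2.0000 bits

Ranking: D > A > B > C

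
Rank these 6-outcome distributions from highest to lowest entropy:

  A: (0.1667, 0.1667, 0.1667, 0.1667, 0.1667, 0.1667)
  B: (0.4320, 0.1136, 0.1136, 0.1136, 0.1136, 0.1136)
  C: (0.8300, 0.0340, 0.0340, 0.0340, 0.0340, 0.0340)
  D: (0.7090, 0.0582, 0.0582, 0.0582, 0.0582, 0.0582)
A > B > D > C

Key insight: Entropy is maximized by uniform distributions and minimized by concentrated distributions.

Entropies:
  H(A) = 2.5850 bits
  H(B) = 2.3055 bits
  H(C) = 1.0524 bits
  H(D) = 1.5457 bits

Ranking: A > B > D > C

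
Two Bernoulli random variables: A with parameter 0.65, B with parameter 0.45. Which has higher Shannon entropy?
B

For binary distributions, entropy is maximized at p=0.5 and decreases as p moves toward 0 or 1.

H(A) = H(0.65) = 0.9341 bits
H(B) = H(0.45) = 0.9928 bits

Distribution B (p=0.45) is closer to uniform (p=0.5), so it has higher entropy.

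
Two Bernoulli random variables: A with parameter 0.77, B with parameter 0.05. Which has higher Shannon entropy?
A

For binary distributions, entropy is maximized at p=0.5 and decreases as p moves toward 0 or 1.

H(A) = H(0.77) = 0.7780 bits
H(B) = H(0.05) = 0.2864 bits

Distribution A (p=0.77) is closer to uniform (p=0.5), so it has higher entropy.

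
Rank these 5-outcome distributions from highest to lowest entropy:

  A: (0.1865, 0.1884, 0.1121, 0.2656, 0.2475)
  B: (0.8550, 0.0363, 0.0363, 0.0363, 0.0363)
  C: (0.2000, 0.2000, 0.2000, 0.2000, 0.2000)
C > A > B

Key insight: Entropy is maximized by uniform distributions and minimized by concentrated distributions.

- Uniform distributions have maximum entropy log₂(5) = 2.3219 bits
- The more "peaked" or concentrated a distribution, the lower its entropy

Entropies:
  H(A) = 2.2659 bits
  H(B) = 0.8872 bits
  H(C) = 2.3219 bits

Ranking: C > A > B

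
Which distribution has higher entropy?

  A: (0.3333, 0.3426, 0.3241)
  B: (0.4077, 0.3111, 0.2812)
A

Both distributions are close to uniform, making this a harder comparison.

H(A) = 1.5846 bits
H(B) = 1.5665 bits

The distribution closer to uniform has higher entropy.
Answer: A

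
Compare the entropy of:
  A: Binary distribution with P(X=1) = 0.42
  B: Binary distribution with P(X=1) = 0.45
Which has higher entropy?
B

For binary distributions, entropy is maximized at p=0.5 and decreases as p moves toward 0 or 1.

H(A) = H(0.42) = 0.9815 bits
H(B) = H(0.45) = 0.9928 bits

Distribution B (p=0.45) is closer to uniform (p=0.5), so it has higher entropy.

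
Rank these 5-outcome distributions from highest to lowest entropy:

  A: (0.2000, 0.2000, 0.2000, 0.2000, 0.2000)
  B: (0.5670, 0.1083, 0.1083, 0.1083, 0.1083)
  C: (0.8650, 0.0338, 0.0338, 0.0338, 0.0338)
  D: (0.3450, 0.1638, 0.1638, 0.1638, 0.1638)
A > D > B > C

Key insight: Entropy is maximized by uniform distributions and minimized by concentrated distributions.

Entropies:
  H(A) = 2.3219 bits
  H(B) = 1.8530 bits
  H(C) = 0.8410 bits
  H(D) = 2.2395 bits

Ranking: A > D > B > C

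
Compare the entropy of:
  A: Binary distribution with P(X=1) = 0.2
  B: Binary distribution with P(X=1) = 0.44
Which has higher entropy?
B

For binary distributions, entropy is maximized at p=0.5 and decreases as p moves toward 0 or 1.

H(A) = H(0.2) = 0.7219 bits
H(B) = H(0.44) = 0.9896 bits

Distribution B (p=0.44) is closer to uniform (p=0.5), so it has higher entropy.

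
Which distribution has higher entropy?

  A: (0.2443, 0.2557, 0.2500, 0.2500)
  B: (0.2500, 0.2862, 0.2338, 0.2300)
A

Both distributions are close to uniform, making this a harder comparison.

H(A) = 1.9998 bits
H(B) = 1.9944 bits

The distribution closer to uniform has higher entropy.
Answer: A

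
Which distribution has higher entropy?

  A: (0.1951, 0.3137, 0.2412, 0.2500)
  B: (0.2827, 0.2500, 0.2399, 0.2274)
B

Both distributions are close to uniform, making this a harder comparison.

H(A) = 1.9795 bits
H(B) = 1.9952 bits

The distribution closer to uniform has higher entropy.
Answer: B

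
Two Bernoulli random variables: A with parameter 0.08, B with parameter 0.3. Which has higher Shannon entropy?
B

For binary distributions, entropy is maximized at p=0.5 and decreases as p moves toward 0 or 1.

H(A) = H(0.08) = 0.4022 bits
H(B) = H(0.3) = 0.8813 bits

Distribution B (p=0.3) is closer to uniform (p=0.5), so it has higher entropy.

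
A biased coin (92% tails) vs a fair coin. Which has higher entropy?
Fair coin

The fair coin is uniform (p=0.5), maximizing binary entropy at 1 bit. The biased coin has H(0.92) ≈ 0.402 bits — its outcome is more predictable, so its entropy is lower.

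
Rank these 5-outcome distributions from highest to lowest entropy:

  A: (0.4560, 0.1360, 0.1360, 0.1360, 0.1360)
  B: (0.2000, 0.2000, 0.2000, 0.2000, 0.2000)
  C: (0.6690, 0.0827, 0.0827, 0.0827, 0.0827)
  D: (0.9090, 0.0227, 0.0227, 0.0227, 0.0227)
B > A > C > D

Key insight: Entropy is maximized by uniform distributions and minimized by concentrated distributions.

Entropies:
  H(A) = 2.0824 bits
  H(B) = 2.3219 bits
  H(C) = 1.5779 bits
  H(D) = 0.6218 bits

Ranking: B > A > C > D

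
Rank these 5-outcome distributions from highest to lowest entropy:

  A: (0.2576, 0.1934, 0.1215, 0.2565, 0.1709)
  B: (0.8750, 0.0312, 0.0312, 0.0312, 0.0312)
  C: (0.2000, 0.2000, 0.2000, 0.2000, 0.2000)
C > A > B

Key insight: Entropy is maximized by uniform distributions and minimized by concentrated distributions.

- Uniform distributions have maximum entropy log₂(5) = 2.3219 bits
- The more "peaked" or concentrated a distribution, the lower its entropy

Entropies:
  H(A) = 2.2711 bits
  H(B) = 0.7936 bits
  H(C) = 2.3219 bits

Ranking: C > A > B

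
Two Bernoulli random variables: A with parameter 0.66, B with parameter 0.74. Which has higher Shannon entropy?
A

For binary distributions, entropy is maximized at p=0.5 and decreases as p moves toward 0 or 1.

H(A) = H(0.66) = 0.9248 bits
H(B) = H(0.74) = 0.8267 bits

Distribution A (p=0.66) is closer to uniform (p=0.5), so it has higher entropy.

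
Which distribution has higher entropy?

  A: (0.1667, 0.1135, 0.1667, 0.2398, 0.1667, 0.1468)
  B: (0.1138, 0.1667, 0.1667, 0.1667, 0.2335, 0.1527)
B

Both distributions are close to uniform, making this a harder comparison.

H(A) = 2.5490 bits
H(B) = 2.5533 bits

The distribution closer to uniform has higher entropy.
Answer: B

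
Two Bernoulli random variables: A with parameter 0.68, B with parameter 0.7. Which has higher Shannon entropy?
A

For binary distributions, entropy is maximized at p=0.5 and decreases as p moves toward 0 or 1.

H(A) = H(0.68) = 0.9044 bits
H(B) = H(0.7) = 0.8813 bits

Distribution A (p=0.68) is closer to uniform (p=0.5), so it has higher entropy.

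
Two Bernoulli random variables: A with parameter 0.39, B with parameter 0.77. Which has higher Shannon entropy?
A

For binary distributions, entropy is maximized at p=0.5 and decreases as p moves toward 0 or 1.

H(A) = H(0.39) = 0.9648 bits
H(B) = H(0.77) = 0.7780 bits

Distribution A (p=0.39) is closer to uniform (p=0.5), so it has higher entropy.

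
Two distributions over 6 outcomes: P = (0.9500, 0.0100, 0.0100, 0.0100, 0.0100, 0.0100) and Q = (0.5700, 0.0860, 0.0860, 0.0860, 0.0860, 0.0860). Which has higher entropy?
Q

P is highly concentrated on one outcome (95%), making it nearly deterministic. Q spreads its mass more evenly (max 57%). The more spread-out distribution has higher entropy: H(P) ≈ 0.402 bits, H(Q) ≈ 1.984 bits.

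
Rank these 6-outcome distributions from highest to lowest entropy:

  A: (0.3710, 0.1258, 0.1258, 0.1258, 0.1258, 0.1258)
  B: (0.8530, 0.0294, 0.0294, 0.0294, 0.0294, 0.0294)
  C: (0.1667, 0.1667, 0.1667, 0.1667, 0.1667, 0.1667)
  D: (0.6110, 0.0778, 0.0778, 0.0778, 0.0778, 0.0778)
C > A > D > B

Key insight: Entropy is maximized by uniform distributions and minimized by concentrated distributions.

Entropies:
  H(A) = 2.4119 bits
  H(B) = 0.9436 bits
  H(C) = 2.5850 bits
  H(D) = 1.8674 bits

Ranking: C > A > D > B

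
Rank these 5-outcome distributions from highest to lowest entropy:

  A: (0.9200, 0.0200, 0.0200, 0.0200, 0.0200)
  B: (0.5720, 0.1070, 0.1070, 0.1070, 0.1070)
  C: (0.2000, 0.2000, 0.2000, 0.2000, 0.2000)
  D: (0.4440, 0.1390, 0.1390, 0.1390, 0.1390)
C > D > B > A

Key insight: Entropy is maximized by uniform distributions and minimized by concentrated distributions.

Entropies:
  H(A) = 0.5622 bits
  H(B) = 1.8410 bits
  H(C) = 2.3219 bits
  H(D) = 2.1029 bits

Ranking: C > D > B > A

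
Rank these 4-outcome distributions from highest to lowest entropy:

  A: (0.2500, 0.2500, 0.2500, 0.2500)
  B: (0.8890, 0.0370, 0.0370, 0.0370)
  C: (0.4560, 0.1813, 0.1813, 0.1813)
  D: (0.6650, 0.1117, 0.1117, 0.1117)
A > C > D > B

Key insight: Entropy is maximized by uniform distributions and minimized by concentrated distributions.

Entropies:
  H(A) = 2.0000 bits
  H(B) = 0.6789 bits
  H(C) = 1.8566 bits
  H(D) = 1.4509 bits

Ranking: A > C > D > B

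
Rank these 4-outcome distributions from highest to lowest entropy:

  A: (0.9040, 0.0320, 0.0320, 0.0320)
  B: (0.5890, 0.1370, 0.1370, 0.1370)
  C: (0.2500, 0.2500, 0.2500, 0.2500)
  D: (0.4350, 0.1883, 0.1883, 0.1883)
C > D > B > A

Key insight: Entropy is maximized by uniform distributions and minimized by concentrated distributions.

Entropies:
  H(A) = 0.6083 bits
  H(B) = 1.6284 bits
  H(C) = 2.0000 bits
  H(D) = 1.8833 bits

Ranking: C > D > B > A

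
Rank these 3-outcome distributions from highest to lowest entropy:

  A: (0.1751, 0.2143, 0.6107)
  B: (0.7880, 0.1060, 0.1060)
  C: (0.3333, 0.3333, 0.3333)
C > A > B

Key insight: Entropy is maximized by uniform distributions and minimized by concentrated distributions.

- Uniform distributions have maximum entropy log₂(3) = 1.5850 bits
- The more "peaked" or concentrated a distribution, the lower its entropy

Entropies:
  H(A) = 1.3509 bits
  H(B) = 0.9573 bits
  H(C) = 1.5850 bits

Ranking: C > A > B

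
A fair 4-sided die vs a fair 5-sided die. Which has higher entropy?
5-sided die

Both are uniform distributions; for uniform over n outcomes, H = log₂(n). H(4-sided) = log₂(4) = 2.000 bits and H(5-sided) = log₂(5) = 2.322 bits. More outcomes in a uniform distribution means higher entropy.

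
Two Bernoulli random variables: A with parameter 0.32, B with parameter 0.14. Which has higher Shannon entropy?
A

For binary distributions, entropy is maximized at p=0.5 and decreases as p moves toward 0 or 1.

H(A) = H(0.32) = 0.9044 bits
H(B) = H(0.14) = 0.5842 bits

Distribution A (p=0.32) is closer to uniform (p=0.5), so it has higher entropy.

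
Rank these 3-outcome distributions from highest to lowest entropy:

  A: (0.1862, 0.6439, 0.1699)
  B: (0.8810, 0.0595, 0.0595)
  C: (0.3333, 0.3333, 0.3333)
C > A > B

Key insight: Entropy is maximized by uniform distributions and minimized by concentrated distributions.

- Uniform distributions have maximum entropy log₂(3) = 1.5850 bits
- The more "peaked" or concentrated a distribution, the lower its entropy

Entropies:
  H(A) = 1.2949 bits
  H(B) = 0.6455 bits
  H(C) = 1.5850 bits

Ranking: C > A > B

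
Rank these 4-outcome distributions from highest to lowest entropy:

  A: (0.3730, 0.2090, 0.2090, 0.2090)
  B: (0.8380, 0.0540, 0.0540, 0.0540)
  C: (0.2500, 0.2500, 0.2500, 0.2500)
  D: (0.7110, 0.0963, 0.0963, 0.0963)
C > A > D > B

Key insight: Entropy is maximized by uniform distributions and minimized by concentrated distributions.

Entropies:
  H(A) = 1.9467 bits
  H(B) = 0.8958 bits
  H(C) = 2.0000 bits
  H(D) = 1.3255 bits

Ranking: C > A > D > B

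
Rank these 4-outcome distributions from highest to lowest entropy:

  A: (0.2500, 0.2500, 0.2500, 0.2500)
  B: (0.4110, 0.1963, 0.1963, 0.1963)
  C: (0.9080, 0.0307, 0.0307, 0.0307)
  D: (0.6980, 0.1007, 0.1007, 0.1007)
A > B > D > C

Key insight: Entropy is maximized by uniform distributions and minimized by concentrated distributions.

Entropies:
  H(A) = 2.0000 bits
  H(B) = 1.9106 bits
  H(C) = 0.5889 bits
  H(D) = 1.3624 bits

Ranking: A > B > D > C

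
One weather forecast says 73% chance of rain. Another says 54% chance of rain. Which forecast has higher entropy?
54% forecast

Treat each forecast as a Bernoulli distribution. Binary entropy is maximized at p=0.5 and falls off symmetrically toward 0 or 1. The 54% forecast is closer to 50%, so it is more uncertain. H(73%) ≈ 0.841 bits, H(54%) ≈ 0.995 bits.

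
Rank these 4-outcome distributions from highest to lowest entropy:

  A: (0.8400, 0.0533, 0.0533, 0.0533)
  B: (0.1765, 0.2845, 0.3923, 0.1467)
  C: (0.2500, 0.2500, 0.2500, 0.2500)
C > B > A

Key insight: Entropy is maximized by uniform distributions and minimized by concentrated distributions.

- Uniform distributions have maximum entropy log₂(4) = 2.0000 bits
- The more "peaked" or concentrated a distribution, the lower its entropy

Entropies:
  H(A) = 0.8879 bits
  H(B) = 1.8934 bits
  H(C) = 2.0000 bits

Ranking: C > B > A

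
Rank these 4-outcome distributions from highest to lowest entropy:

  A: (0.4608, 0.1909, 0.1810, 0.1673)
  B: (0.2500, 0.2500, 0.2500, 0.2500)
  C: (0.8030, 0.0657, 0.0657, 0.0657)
B > A > C

Key insight: Entropy is maximized by uniform distributions and minimized by concentrated distributions.

- Uniform distributions have maximum entropy log₂(4) = 2.0000 bits
- The more "peaked" or concentrated a distribution, the lower its entropy

Entropies:
  H(A) = 1.8490 bits
  H(B) = 2.0000 bits
  H(C) = 1.0281 bits

Ranking: B > A > C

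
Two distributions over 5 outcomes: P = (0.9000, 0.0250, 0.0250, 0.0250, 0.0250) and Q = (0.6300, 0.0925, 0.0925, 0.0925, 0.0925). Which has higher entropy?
Q

P is highly concentrated on one outcome (90%), making it nearly deterministic. Q spreads its mass more evenly (max 63%). The more spread-out distribution has higher entropy: H(P) ≈ 0.669 bits, H(Q) ≈ 1.691 bits.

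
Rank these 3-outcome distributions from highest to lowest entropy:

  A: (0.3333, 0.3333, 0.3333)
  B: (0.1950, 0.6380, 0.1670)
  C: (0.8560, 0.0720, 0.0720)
A > B > C

Key insight: Entropy is maximized by uniform distributions and minimized by concentrated distributions.

- Uniform distributions have maximum entropy log₂(3) = 1.5850 bits
- The more "peaked" or concentrated a distribution, the lower its entropy

Entropies:
  H(A) = 1.5850 bits
  H(B) = 1.3049 bits
  H(C) = 0.7386 bits

Ranking: A > B > C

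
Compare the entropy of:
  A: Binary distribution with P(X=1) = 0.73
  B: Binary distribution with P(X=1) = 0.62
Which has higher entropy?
B

For binary distributions, entropy is maximized at p=0.5 and decreases as p moves toward 0 or 1.

H(A) = H(0.73) = 0.8415 bits
H(B) = H(0.62) = 0.9580 bits

Distribution B (p=0.62) is closer to uniform (p=0.5), so it has higher entropy.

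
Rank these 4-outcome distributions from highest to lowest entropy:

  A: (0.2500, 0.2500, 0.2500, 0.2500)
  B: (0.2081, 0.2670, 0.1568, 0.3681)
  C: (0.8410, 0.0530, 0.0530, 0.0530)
A > B > C

Key insight: Entropy is maximized by uniform distributions and minimized by concentrated distributions.

- Uniform distributions have maximum entropy log₂(4) = 2.0000 bits
- The more "peaked" or concentrated a distribution, the lower its entropy

Entropies:
  H(A) = 2.0000 bits
  H(B) = 1.9298 bits
  H(C) = 0.8839 bits

Ranking: A > B > C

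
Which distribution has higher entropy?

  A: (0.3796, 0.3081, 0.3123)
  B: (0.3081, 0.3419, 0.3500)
B

Both distributions are close to uniform, making this a harder comparison.

H(A) = 1.5781 bits
H(B) = 1.5828 bits

The distribution closer to uniform has higher entropy.
Answer: B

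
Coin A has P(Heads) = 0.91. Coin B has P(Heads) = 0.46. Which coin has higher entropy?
B

For binary distributions, entropy is maximized at p=0.5 and decreases as p moves toward 0 or 1.

H(A) = H(0.91) = 0.4365 bits
H(B) = H(0.46) = 0.9954 bits

Distribution B (p=0.46) is closer to uniform (p=0.5), so it has higher entropy.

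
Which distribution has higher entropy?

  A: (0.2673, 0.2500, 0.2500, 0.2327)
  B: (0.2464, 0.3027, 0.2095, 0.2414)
A

Both distributions are close to uniform, making this a harder comparison.

H(A) = 1.9983 bits
H(B) = 1.9872 bits

The distribution closer to uniform has higher entropy.
Answer: A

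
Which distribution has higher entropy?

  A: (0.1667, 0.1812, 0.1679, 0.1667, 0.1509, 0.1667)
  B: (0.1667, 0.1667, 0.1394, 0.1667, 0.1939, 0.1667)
A

Both distributions are close to uniform, making this a harder comparison.

H(A) = 2.5830 bits
H(B) = 2.5785 bits

The distribution closer to uniform has higher entropy.
Answer: A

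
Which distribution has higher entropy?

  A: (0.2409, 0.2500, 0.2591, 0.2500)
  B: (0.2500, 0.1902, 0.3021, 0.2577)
A

Both distributions are close to uniform, making this a harder comparison.

H(A) = 1.9995 bits
H(B) = 1.9812 bits

The distribution closer to uniform has higher entropy.
Answer: A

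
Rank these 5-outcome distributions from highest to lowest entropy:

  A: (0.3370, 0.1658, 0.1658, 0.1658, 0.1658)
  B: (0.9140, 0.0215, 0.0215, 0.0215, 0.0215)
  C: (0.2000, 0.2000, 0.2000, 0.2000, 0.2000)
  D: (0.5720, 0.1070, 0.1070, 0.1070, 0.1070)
C > A > D > B

Key insight: Entropy is maximized by uniform distributions and minimized by concentrated distributions.

Entropies:
  H(A) = 2.2479 bits
  H(B) = 0.5950 bits
  H(C) = 2.3219 bits
  H(D) = 1.8410 bits

Ranking: C > A > D > B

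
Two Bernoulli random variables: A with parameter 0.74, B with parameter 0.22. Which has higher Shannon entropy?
A

For binary distributions, entropy is maximized at p=0.5 and decreases as p moves toward 0 or 1.

H(A) = H(0.74) = 0.8267 bits
H(B) = H(0.22) = 0.7602 bits

Distribution A (p=0.74) is closer to uniform (p=0.5), so it has higher entropy.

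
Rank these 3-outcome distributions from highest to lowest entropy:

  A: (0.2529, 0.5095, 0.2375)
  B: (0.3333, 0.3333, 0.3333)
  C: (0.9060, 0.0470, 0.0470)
B > A > C

Key insight: Entropy is maximized by uniform distributions and minimized by concentrated distributions.

- Uniform distributions have maximum entropy log₂(3) = 1.5850 bits
- The more "peaked" or concentrated a distribution, the lower its entropy

Entropies:
  H(A) = 1.4898 bits
  H(B) = 1.5850 bits
  H(C) = 0.5437 bits

Ranking: B > A > C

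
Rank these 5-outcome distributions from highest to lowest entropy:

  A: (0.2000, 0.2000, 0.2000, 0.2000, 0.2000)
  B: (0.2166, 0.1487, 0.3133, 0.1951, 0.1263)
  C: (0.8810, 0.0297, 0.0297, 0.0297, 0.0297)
A > B > C

Key insight: Entropy is maximized by uniform distributions and minimized by concentrated distributions.

- Uniform distributions have maximum entropy log₂(5) = 2.3219 bits
- The more "peaked" or concentrated a distribution, the lower its entropy

Entropies:
  H(A) = 2.3219 bits
  H(B) = 2.2484 bits
  H(C) = 0.7645 bits

Ranking: A > B > C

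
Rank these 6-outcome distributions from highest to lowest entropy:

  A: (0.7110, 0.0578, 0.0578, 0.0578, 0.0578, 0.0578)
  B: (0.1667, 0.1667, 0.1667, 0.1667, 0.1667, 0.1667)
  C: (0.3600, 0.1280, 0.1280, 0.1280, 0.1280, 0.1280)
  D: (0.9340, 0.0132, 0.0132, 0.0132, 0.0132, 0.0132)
B > C > A > D

Key insight: Entropy is maximized by uniform distributions and minimized by concentrated distributions.

Entropies:
  H(A) = 1.5385 bits
  H(B) = 2.5850 bits
  H(C) = 2.4287 bits
  H(D) = 0.5041 bits

Ranking: B > C > A > D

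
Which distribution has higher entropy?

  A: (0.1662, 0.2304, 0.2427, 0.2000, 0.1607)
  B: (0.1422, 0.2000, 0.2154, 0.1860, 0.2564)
A

Both distributions are close to uniform, making this a harder comparison.

H(A) = 2.3023 bits
H(B) = 2.2964 bits

The distribution closer to uniform has higher entropy.
Answer: A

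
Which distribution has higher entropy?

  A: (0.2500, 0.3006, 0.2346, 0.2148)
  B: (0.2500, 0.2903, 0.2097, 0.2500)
B

Both distributions are close to uniform, making this a harder comparison.

H(A) = 1.9886 bits
H(B) = 1.9906 bits

The distribution closer to uniform has higher entropy.
Answer: B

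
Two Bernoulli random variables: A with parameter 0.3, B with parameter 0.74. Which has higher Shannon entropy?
A

For binary distributions, entropy is maximized at p=0.5 and decreases as p moves toward 0 or 1.

H(A) = H(0.3) = 0.8813 bits
H(B) = H(0.74) = 0.8267 bits

Distribution A (p=0.3) is closer to uniform (p=0.5), so it has higher entropy.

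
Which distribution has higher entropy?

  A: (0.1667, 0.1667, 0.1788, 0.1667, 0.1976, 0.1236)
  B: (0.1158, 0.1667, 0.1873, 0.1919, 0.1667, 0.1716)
A

Both distributions are close to uniform, making this a harder comparison.

H(A) = 2.5716 bits
H(B) = 2.5679 bits

The distribution closer to uniform has higher entropy.
Answer: A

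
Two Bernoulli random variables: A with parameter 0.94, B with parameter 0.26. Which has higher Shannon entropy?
B

For binary distributions, entropy is maximized at p=0.5 and decreases as p moves toward 0 or 1.

H(A) = H(0.94) = 0.3274 bits
H(B) = H(0.26) = 0.8267 bits

Distribution B (p=0.26) is closer to uniform (p=0.5), so it has higher entropy.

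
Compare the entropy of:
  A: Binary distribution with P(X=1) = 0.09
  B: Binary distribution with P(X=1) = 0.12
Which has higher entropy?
B

For binary distributions, entropy is maximized at p=0.5 and decreases as p moves toward 0 or 1.

H(A) = H(0.09) = 0.4365 bits
H(B) = H(0.12) = 0.5294 bits

Distribution B (p=0.12) is closer to uniform (p=0.5), so it has higher entropy.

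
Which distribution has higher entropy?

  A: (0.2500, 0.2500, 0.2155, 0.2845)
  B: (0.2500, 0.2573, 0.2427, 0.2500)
B

Both distributions are close to uniform, making this a harder comparison.

H(A) = 1.9931 bits
H(B) = 1.9997 bits

The distribution closer to uniform has higher entropy.
Answer: B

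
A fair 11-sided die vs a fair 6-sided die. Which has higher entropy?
11-sided die

Both are uniform distributions; for uniform over n outcomes, H = log₂(n). H(11-sided) = log₂(11) = 3.459 bits and H(6-sided) = log₂(6) = 2.585 bits. More outcomes in a uniform distribution means higher entropy.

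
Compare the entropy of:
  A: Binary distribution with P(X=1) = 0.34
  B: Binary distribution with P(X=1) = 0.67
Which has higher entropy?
A

For binary distributions, entropy is maximized at p=0.5 and decreases as p moves toward 0 or 1.

H(A) = H(0.34) = 0.9248 bits
H(B) = H(0.67) = 0.9149 bits

Distribution A (p=0.34) is closer to uniform (p=0.5), so it has higher entropy.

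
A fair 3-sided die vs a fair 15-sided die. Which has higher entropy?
15-sided die

Both are uniform distributions; for uniform over n outcomes, H = log₂(n). H(3-sided) = log₂(3) = 1.585 bits and H(15-sided) = log₂(15) = 3.907 bits. More outcomes in a uniform distribution means higher entropy.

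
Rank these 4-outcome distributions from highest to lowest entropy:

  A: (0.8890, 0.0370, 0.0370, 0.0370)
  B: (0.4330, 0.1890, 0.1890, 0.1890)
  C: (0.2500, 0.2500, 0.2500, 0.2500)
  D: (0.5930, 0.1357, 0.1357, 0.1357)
C > B > D > A

Key insight: Entropy is maximized by uniform distributions and minimized by concentrated distributions.

Entropies:
  H(A) = 0.6789 bits
  H(B) = 1.8857 bits
  H(C) = 2.0000 bits
  H(D) = 1.6200 bits

Ranking: C > B > D > A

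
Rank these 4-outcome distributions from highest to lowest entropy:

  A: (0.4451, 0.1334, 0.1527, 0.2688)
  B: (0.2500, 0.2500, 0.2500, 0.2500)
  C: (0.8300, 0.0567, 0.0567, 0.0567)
B > A > C

Key insight: Entropy is maximized by uniform distributions and minimized by concentrated distributions.

- Uniform distributions have maximum entropy log₂(4) = 2.0000 bits
- The more "peaked" or concentrated a distribution, the lower its entropy

Entropies:
  H(A) = 1.8309 bits
  H(B) = 2.0000 bits
  H(C) = 0.9271 bits

Ranking: B > A > C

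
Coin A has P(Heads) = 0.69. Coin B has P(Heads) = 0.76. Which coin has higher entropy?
A

For binary distributions, entropy is maximized at p=0.5 and decreases as p moves toward 0 or 1.

H(A) = H(0.69) = 0.8932 bits
H(B) = H(0.76) = 0.7950 bits

Distribution A (p=0.69) is closer to uniform (p=0.5), so it has higher entropy.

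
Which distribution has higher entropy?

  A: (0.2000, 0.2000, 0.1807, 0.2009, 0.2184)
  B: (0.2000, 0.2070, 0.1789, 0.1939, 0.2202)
A

Both distributions are close to uniform, making this a harder comparison.

H(A) = 2.3194 bits
H(B) = 2.3185 bits

The distribution closer to uniform has higher entropy.
Answer: A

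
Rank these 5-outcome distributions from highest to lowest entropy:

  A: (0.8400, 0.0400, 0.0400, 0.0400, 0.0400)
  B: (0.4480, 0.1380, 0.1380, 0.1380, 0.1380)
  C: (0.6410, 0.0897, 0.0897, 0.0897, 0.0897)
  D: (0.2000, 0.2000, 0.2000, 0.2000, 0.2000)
D > B > C > A

Key insight: Entropy is maximized by uniform distributions and minimized by concentrated distributions.

Entropies:
  H(A) = 0.9543 bits
  H(B) = 2.0962 bits
  H(C) = 1.6598 bits
  H(D) = 2.3219 bits

Ranking: D > B > C > A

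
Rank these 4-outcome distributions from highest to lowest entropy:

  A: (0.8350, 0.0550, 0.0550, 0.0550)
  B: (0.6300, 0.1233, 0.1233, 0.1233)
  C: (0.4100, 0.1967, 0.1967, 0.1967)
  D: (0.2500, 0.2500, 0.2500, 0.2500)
D > C > B > A

Key insight: Entropy is maximized by uniform distributions and minimized by concentrated distributions.

Entropies:
  H(A) = 0.9077 bits
  H(B) = 1.5371 bits
  H(C) = 1.9116 bits
  H(D) = 2.0000 bits

Ranking: D > C > B > A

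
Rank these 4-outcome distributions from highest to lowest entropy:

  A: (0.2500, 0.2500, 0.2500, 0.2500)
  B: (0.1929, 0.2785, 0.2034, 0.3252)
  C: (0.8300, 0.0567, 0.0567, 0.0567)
A > B > C

Key insight: Entropy is maximized by uniform distributions and minimized by concentrated distributions.

- Uniform distributions have maximum entropy log₂(4) = 2.0000 bits
- The more "peaked" or concentrated a distribution, the lower its entropy

Entropies:
  H(A) = 2.0000 bits
  H(B) = 1.9660 bits
  H(C) = 0.9271 bits

Ranking: A > B > C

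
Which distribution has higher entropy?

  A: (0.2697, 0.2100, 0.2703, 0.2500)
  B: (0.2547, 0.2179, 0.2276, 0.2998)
A

Both distributions are close to uniform, making this a harder comparison.

H(A) = 1.9929 bits
H(B) = 1.9886 bits

The distribution closer to uniform has higher entropy.
Answer: A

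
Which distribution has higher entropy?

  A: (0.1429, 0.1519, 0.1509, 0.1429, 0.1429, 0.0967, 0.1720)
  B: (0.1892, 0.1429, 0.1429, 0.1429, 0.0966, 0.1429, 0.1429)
A

Both distributions are close to uniform, making this a harder comparison.

H(A) = 2.7904 bits
H(B) = 2.7853 bits

The distribution closer to uniform has higher entropy.
Answer: A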